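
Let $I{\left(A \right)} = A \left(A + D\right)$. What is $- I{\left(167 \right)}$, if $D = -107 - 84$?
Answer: $4008$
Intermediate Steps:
$D = -191$ ($D = -107 - 84 = -191$)
$I{\left(A \right)} = A \left(-191 + A\right)$ ($I{\left(A \right)} = A \left(A - 191\right) = A \left(-191 + A\right)$)
$- I{\left(167 \right)} = - 167 \left(-191 + 167\right) = - 167 \left(-24\right) = \left(-1\right) \left(-4008\right) = 4008$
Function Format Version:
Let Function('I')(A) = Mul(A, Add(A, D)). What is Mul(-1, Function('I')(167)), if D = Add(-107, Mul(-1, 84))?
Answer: 4008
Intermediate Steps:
D = -191 (D = Add(-107, -84) = -191)
Function('I')(A) = Mul(A, Add(-191, A)) (Function('I')(A) = Mul(A, Add(A, -191)) = Mul(A, Add(-191, A)))
Mul(-1, Function('I')(167)) = Mul(-1, Mul(167, Add(-191, 167))) = Mul(-1, Mul(167, -24)) = Mul(-1, -4008) = 4008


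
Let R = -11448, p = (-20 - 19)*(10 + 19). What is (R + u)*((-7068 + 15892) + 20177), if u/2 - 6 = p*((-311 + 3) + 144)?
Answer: 10426787532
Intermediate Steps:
p = -1131 (p = -39*29 = -1131)
u = 370980 (u = 12 + 2*(-1131*((-311 + 3) + 144)) = 12 + 2*(-1131*(-308 + 144)) = 12 + 2*(-1131*(-164)) = 12 + 2*185484 = 12 + 370968 = 370980)
(R + u)*((-7068 + 15892) + 20177) = (-11448 + 370980)*((-7068 + 15892) + 20177) = 359532*(8824 + 20177) = 359532*29001 = 10426787532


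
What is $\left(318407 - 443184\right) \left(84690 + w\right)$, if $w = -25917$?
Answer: $-7333518621$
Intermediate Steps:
$\left(318407 - 443184\right) \left(84690 + w\right) = \left(318407 - 443184\right) \left(84690 - 25917\right) = \left(-124777\right) 58773 = -7333518621$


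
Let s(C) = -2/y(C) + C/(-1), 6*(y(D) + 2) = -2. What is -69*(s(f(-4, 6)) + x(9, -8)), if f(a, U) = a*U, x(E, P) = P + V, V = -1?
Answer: -7659/7 ≈ -1094.1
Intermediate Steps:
y(D) = -7/3 (y(D) = -2 + (⅙)*(-2) = -2 - ⅓ = -7/3)
x(E, P) = -1 + P (x(E, P) = P - 1 = -1 + P)
f(a, U) = U*a
s(C) = 6/7 - C (s(C) = -2/(-7/3) + C/(-1) = -2*(-3/7) + C*(-1) = 6/7 - C)
-69*(s(f(-4, 6)) + x(9, -8)) = -69*((6/7 - 6*(-4)) + (-1 - 8)) = -69*((6/7 - 1*(-24)) - 9) = -69*((6/7 + 24) - 9) = -69*(174/7 - 9) = -69*111/7 = -7659/7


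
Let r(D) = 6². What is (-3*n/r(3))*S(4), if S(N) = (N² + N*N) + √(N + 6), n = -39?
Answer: 104 + 13*√10/4 ≈ 114.28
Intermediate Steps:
r(D) = 36
S(N) = √(6 + N) + 2*N² (S(N) = (N² + N²) + √(6 + N) = 2*N² + √(6 + N) = √(6 + N) + 2*N²)
(-3*n/r(3))*S(4) = (-(-117)/36)*(√(6 + 4) + 2*4²) = (-(-117)/36)*(√10 + 2*16) = (-3*(-13/12))*(√10 + 32) = 13*(32 + √10)/4 = 104 + 13*√10/4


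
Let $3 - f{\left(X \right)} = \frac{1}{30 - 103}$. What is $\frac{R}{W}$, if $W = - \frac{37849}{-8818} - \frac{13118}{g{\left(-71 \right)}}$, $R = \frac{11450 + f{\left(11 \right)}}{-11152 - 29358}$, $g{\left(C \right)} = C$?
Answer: $- \frac{52344503346}{35002307468569} \approx -0.0014955$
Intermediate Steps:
$f{\left(X \right)} = \frac{220}{73}$ ($f{\left(X \right)} = 3 - \frac{1}{30 - 103} = 3 - \frac{1}{-73} = 3 - - \frac{1}{73} = 3 + \frac{1}{73} = \frac{220}{73}$)
$R = - \frac{83607}{295723}$ ($R = \frac{11450 + \frac{220}{73}}{-11152 - 29358} = \frac{836070}{73 \left(-40510\right)} = \frac{836070}{73} \left(- \frac{1}{40510}\right) = - \frac{83607}{295723} \approx -0.28272$)
$W = \frac{118361803}{626078}$ ($W = - \frac{37849}{-8818} - \frac{13118}{-71} = \left(-37849\right) \left(- \frac{1}{8818}\right) - - \frac{13118}{71} = \frac{37849}{8818} + \frac{13118}{71} = \frac{118361803}{626078} \approx 189.05$)
$\frac{R}{W} = - \frac{83607}{295723 \cdot \frac{118361803}{626078}} = \left(- \frac{83607}{295723}\right) \frac{626078}{118361803} = - \frac{52344503346}{35002307468569}$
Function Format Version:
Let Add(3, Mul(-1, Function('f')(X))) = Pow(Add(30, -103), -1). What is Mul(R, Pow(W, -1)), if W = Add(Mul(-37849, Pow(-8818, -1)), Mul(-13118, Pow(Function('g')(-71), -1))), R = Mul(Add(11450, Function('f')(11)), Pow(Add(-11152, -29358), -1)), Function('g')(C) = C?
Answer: Rational(-52344503346, 35002307468569) ≈ -0.0014955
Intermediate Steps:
Function('f')(X) = Rational(220, 73) (Function('f')(X) = Add(3, Mul(-1, Pow(Add(30, -103), -1))) = Add(3, Mul(-1, Pow(-73, -1))) = Add(3, Mul(-1, Rational(-1, 73))) = Add(3, Rational(1, 73)) = Rational(220, 73))
R = Rational(-83607, 295723) (R = Mul(Add(11450, Rational(220, 73)), Pow(Add(-11152, -29358), -1)) = Mul(Rational(836070, 73), Pow(-40510, -1)) = Mul(Rational(836070, 73), Rational(-1, 40510)) = Rational(-83607, 295723) ≈ -0.28272)
W = Rational(118361803, 626078) (W = Add(Mul(-37849, Pow(-8818, -1)), Mul(-13118, Pow(-71, -1))) = Add(Mul(-37849, Rational(-1, 8818)), Mul(-13118, Rational(-1, 71))) = Add(Rational(37849, 8818), Rational(13118, 71)) = Rational(118361803, 626078) ≈ 189.05)
Mul(R, Pow(W, -1)) = Mul(Rational(-83607, 295723), Pow(Rational(118361803, 626078), -1)) = Mul(Rational(-83607, 295723), Rational(626078, 118361803)) = Rational(-52344503346, 35002307468569)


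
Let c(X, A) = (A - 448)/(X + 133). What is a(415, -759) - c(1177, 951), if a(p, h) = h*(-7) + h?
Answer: 5965237/1310 ≈ 4553.6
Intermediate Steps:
a(p, h) = -6*h (a(p, h) = -7*h + h = -6*h)
c(X, A) = (-448 + A)/(133 + X)
a(415, -759) - c(1177, 951) = -6*(-759) - (-448 + 951)/(133 + 1177) = 4554 - 503/1310 = 5965237/1310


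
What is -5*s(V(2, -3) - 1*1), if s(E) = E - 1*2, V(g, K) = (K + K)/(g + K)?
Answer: -15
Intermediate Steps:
V(g, K) = 2*K/(K + g) (V(g, K) = (2*K)/(K + g) = 2*K/(K + g))
s(E) = -2 + E (s(E) = E - 2 = -2 + E)
-5*s(V(2, -3) - 1*1) = -5*(-2 + (2*(-3)/(-3 + 2) - 1*1)) = -5*(-2 + (2*(-3)/(-1) - 1)) = -5*(-2 + (2*(-3)*(-1) - 1)) = -5*(-2 + (6 - 1)) = -5*(-2 + 5) = -5*3 = -15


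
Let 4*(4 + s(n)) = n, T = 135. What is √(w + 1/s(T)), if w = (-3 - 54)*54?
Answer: I*√43587082/119 ≈ 55.479*I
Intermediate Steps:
s(n) = -4 + n/4
w = -3078 (w = -57*54 = -3078)
√(w + 1/s(T)) = √(-3078 + 1/(-4 + (¼)*135)) = √(-3078 + 1/(-4 + 135/4)) = √(-3078 + 1/(119/4)) = √(-3078 + 4/119) = √(-366278/119) = I*√43587082/119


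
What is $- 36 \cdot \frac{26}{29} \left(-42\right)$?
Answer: $\frac{39312}{29} \approx 1355.6$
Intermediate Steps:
$- 36 \cdot \frac{26}{29} \left(-42\right) = - 36 \cdot 26 \cdot \frac{1}{29} \left(-42\right) = \left(-36\right) \frac{26}{29} \left(-42\right) = \left(- \frac{936}{29}\right) \left(-42\right) = \frac{39312}{29}$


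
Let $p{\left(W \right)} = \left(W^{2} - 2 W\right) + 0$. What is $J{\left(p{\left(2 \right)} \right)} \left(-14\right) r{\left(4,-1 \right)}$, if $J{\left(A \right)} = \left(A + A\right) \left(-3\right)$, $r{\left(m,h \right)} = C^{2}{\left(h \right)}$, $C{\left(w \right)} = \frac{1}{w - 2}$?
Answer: $0$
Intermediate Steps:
$C{\left(w \right)} = \frac{1}{-2 + w}$
$p{\left(W \right)} = W^{2} - 2 W$
$r{\left(m,h \right)} = \frac{1}{\left(-2 + h\right)^{2}}$ ($r{\left(m,h \right)} = \left(\frac{1}{-2 + h}\right)^{2} = \frac{1}{\left(-2 + h\right)^{2}}$)
$J{\left(A \right)} = - 6 A$ ($J{\left(A \right)} = 2 A \left(-3\right) = - 6 A$)
$J{\left(p{\left(2 \right)} \right)} \left(-14\right) r{\left(4,-1 \right)} = \frac{- 6 \cdot 2 \left(-2 + 2\right) \left(-14\right)}{\left(-2 - 1\right)^{2}} = \frac{- 6 \cdot 2 \cdot 0 \left(-14\right)}{9} = \left(-6\right) 0 \left(-14\right) \frac{1}{9} = 0 \left(-14\right) \frac{1}{9} = 0 \cdot \frac{1}{9} = 0$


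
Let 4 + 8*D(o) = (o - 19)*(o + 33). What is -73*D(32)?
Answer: -61393/8 ≈ -7674.1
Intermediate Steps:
D(o) = -1/2 + (-19 + o)*(33 + o)/8 (D(o) = -1/2 + ((o - 19)*(o + 33))/8 = -1/2 + ((-19 + o)*(33 + o))/8 = -1/2 + (-19 + o)*(33 + o)/8)
-73*D(32) = -73*(-631/8 + (1/8)*32**2 + (7/4)*32) = -73*(-631/8 + (1/8)*1024 + 56) = -73*(-631/8 + 128 + 56) = -73*841/8 = -61393/8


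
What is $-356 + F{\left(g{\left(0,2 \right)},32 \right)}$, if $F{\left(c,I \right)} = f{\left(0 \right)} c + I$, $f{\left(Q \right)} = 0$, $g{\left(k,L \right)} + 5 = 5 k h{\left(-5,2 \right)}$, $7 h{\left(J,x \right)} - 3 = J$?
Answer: $-324$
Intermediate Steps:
$h{\left(J,x \right)} = \frac{3}{7} + \frac{J}{7}$
$g{\left(k,L \right)} = -5 - \frac{10 k}{7}$ ($g{\left(k,L \right)} = -5 + 5 k \left(\frac{3}{7} + \frac{1}{7} \left(-5\right)\right) = -5 + 5 k \left(\frac{3}{7} - \frac{5}{7}\right) = -5 + 5 k \left(- \frac{2}{7}\right) = -5 - \frac{10 k}{7}$)
$F{\left(c,I \right)} = I$ ($F{\left(c,I \right)} = 0 c + I = 0 + I = I$)
$-356 + F{\left(g{\left(0,2 \right)},32 \right)} = -356 + 32 = -324$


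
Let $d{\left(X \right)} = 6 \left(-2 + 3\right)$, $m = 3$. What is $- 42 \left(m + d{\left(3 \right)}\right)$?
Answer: $-378$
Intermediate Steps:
$d{\left(X \right)} = 6$ ($d{\left(X \right)} = 6 \cdot 1 = 6$)
$- 42 \left(m + d{\left(3 \right)}\right) = - 42 \left(3 + 6\right) = \left(-42\right) 9 = -378$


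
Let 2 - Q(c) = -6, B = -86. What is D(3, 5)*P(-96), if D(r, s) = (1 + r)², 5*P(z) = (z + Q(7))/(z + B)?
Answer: 704/455 ≈ 1.5473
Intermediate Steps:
Q(c) = 8 (Q(c) = 2 - 1*(-6) = 2 + 6 = 8)
P(z) = (8 + z)/(5*(-86 + z)) (P(z) = ((z + 8)/(z - 86))/5 = ((8 + z)/(-86 + z))/5 = (8 + z)/(5*(-86 + z)))
D(3, 5)*P(-96) = (1 + 3)²*((8 - 96)/(5*(-86 - 96))) = 4²*((⅕)*(-88)/(-182)) = 16*((⅕)*(-1/182)*(-88)) = 16*(44/455) = 704/455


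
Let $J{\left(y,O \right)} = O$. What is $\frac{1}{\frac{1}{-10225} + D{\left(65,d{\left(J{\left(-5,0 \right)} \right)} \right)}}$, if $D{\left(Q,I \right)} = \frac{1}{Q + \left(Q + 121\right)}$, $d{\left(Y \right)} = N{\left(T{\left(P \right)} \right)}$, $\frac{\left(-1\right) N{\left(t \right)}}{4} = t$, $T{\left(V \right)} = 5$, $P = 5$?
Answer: $\frac{2566475}{9974} \approx 257.32$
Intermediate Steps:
$N{\left(t \right)} = - 4 t$
$d{\left(Y \right)} = -20$ ($d{\left(Y \right)} = \left(-4\right) 5 = -20$)
$D{\left(Q,I \right)} = \frac{1}{121 + 2 Q}$ ($D{\left(Q,I \right)} = \frac{1}{Q + \left(121 + Q\right)} = \frac{1}{121 + 2 Q}$)
$\frac{1}{\frac{1}{-10225} + D{\left(65,d{\left(J{\left(-5,0 \right)} \right)} \right)}} = \frac{1}{\frac{1}{-10225} + \frac{1}{121 + 2 \cdot 65}} = \frac{1}{- \frac{1}{10225} + \frac{1}{121 + 130}} = \frac{1}{- \frac{1}{10225} + \frac{1}{251}} = \frac{1}{\frac{9974}{2566475}} = \frac{2566475}{9974}$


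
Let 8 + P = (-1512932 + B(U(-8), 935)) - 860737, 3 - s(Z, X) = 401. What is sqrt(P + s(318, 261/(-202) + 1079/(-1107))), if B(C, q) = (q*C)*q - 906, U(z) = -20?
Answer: 3*I*sqrt(2206609) ≈ 4456.4*I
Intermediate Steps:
B(C, q) = -906 + C*q**2 (B(C, q) = (C*q)*q - 906 = C*q**2 - 906 = -906 + C*q**2)
s(Z, X) = -398 (s(Z, X) = 3 - 1*401 = 3 - 401 = -398)
P = -19859083 (P = -8 + ((-1512932 + (-906 - 20*935**2)) - 860737) = -8 + ((-1512932 + (-906 - 20*874225)) - 860737) = -8 + ((-1512932 + (-906 - 17484500)) - 860737) = -8 + ((-1512932 - 17485406) - 860737) = -8 + (-18998338 - 860737) = -8 - 19859075 = -19859083)
sqrt(P + s(318, 261/(-202) + 1079/(-1107))) = sqrt(-19859083 - 398) = sqrt(-19859481) = 3*I*sqrt(2206609)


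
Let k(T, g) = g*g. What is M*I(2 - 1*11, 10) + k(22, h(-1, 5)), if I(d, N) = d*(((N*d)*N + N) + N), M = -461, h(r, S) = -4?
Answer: -3651104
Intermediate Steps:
k(T, g) = g²
I(d, N) = d*(2*N + d*N²) (I(d, N) = d*((d*N² + N) + N) = d*((N + d*N²) + N) = d*(2*N + d*N²))
M*I(2 - 1*11, 10) + k(22, h(-1, 5)) = -4610*(2 - 1*11)*(2 + 10*(2 - 1*11)) + (-4)² = -4610*(2 - 11)*(2 + 10*(2 - 11)) + 16 = -4610*(-9)*(2 + 10*(-9)) + 16 = -4610*(-9)*(2 - 90) + 16 = -4610*(-9)*(-88) + 16 = -461*7920 + 16 = -3651120 + 16 = -3651104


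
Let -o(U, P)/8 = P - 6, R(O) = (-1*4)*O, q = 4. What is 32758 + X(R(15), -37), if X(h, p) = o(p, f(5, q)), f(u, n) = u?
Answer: 32766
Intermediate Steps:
R(O) = -4*O
o(U, P) = 48 - 8*P (o(U, P) = -8*(P - 6) = -8*(-6 + P) = 48 - 8*P)
X(h, p) = 8 (X(h, p) = 48 - 8*5 = 48 - 40 = 8)
32758 + X(R(15), -37) = 32758 + 8 = 32766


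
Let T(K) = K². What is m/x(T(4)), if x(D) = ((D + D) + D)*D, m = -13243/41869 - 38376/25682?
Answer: -973435735/412907388672 ≈ -0.0023575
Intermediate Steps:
m = -973435735/537639829 (m = -13243*1/41869 - 38376*1/25682 = -13243/41869 - 19188/12841 = -973435735/537639829 ≈ -1.8106)
x(D) = 3*D² (x(D) = (2*D + D)*D = (3*D)*D = 3*D²)
m/x(T(4)) = -973435735/(537639829*(3*(4²)²)) = -973435735/(537639829*(3*16²)) = -973435735/(537639829*(3*256)) = -973435735/537639829/768 = -973435735/537639829*1/768 = -973435735/412907388672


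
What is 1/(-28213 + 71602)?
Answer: 1/43389 ≈ 2.3047e-5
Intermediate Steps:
1/(-28213 + 71602) = 1/43389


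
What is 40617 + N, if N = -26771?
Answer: 13846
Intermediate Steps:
40617 + N = 40617 - 26771 = 13846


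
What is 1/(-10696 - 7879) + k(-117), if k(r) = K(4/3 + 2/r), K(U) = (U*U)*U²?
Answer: 10447296396479/3480745492575 ≈ 3.0015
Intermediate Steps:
K(U) = U⁴ (K(U) = U²*U² = U⁴)
k(r) = (4/3 + 2/r)⁴
1/(-10696 - 7879) + k(-117) = 1/(-10696 - 7879) + (4/3 + 2/(-117))⁴ = 1/(-18575) + (4/3 + 2*(-1/117))⁴ = -1/18575 + (4/3 - 2/117)⁴ = -1/18575 + (154/117)⁴ = -1/18575 + 562448656/187388721 = 10447296396479/3480745492575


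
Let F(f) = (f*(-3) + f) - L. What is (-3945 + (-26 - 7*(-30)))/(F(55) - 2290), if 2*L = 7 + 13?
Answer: 3761/2410 ≈ 1.5606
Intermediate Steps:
L = 10 (L = (7 + 13)/2 = (½)*20 = 10)
F(f) = -10 - 2*f (F(f) = (f*(-3) + f) - 1*10 = (-3*f + f) - 10 = -2*f - 10 = -10 - 2*f)
(-3945 + (-26 - 7*(-30)))/(F(55) - 2290) = (-3945 + (-26 - 7*(-30)))/((-10 - 2*55) - 2290) = (-3945 + (-26 + 210))/((-10 - 110) - 2290) = (-3945 + 184)/(-120 - 2290) = -3761/(-2410) = -3761*(-1/2410) = 3761/2410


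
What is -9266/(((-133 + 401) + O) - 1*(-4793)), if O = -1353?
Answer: -4633/1854 ≈ -2.4989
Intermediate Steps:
-9266/(((-133 + 401) + O) - 1*(-4793)) = -9266/(((-133 + 401) - 1353) - 1*(-4793)) = -9266/((268 - 1353) + 4793) = -9266/(-1085 + 4793) = -9266/3708 = -9266*1/3708 = -4633/1854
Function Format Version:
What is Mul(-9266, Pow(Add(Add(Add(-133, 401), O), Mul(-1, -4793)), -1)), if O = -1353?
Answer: Rational(-4633, 1854) ≈ -2.4989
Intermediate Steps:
Mul(-9266, Pow(Add(Add(Add(-133, 401), O), Mul(-1, -4793)), -1)) = Mul(-9266, Pow(Add(Add(Add(-133, 401), -1353), Mul(-1, -4793)), -1)) = Mul(-9266, Pow(Add(Add(268, -1353), 4793), -1)) = Mul(-9266, Pow(Add(-1085, 4793), -1)) = Mul(-9266, Pow(3708, -1)) = Mul(-9266, Rational(1, 3708)) = Rational(-4633, 1854)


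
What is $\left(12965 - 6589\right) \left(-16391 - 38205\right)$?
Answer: $-348104096$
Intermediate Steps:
$\left(12965 - 6589\right) \left(-16391 - 38205\right) = 6376 \left(-54596\right) = -348104096$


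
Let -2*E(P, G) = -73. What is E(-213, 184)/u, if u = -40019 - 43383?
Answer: -73/166804 ≈ -0.00043764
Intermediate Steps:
u = -83402
E(P, G) = 73/2 (E(P, G) = -½*(-73) = 73/2)
E(-213, 184)/u = (73/2)/(-83402) = (73/2)*(-1/83402) = -73/166804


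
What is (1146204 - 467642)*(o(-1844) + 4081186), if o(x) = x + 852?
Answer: 2768664601028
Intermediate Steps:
o(x) = 852 + x
(1146204 - 467642)*(o(-1844) + 4081186) = (1146204 - 467642)*((852 - 1844) + 4081186) = 678562*(-992 + 4081186) = 678562*4080194 = 2768664601028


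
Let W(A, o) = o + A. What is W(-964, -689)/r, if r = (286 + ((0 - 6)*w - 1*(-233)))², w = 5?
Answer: -551/79707 ≈ -0.0069128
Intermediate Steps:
W(A, o) = A + o
r = 239121 (r = (286 + ((0 - 6)*5 - 1*(-233)))² = (286 + (-6*5 + 233))² = (286 + (-30 + 233))² = (286 + 203)² = 489² = 239121)
W(-964, -689)/r = (-964 - 689)/239121 = -1653*1/239121 = -551/79707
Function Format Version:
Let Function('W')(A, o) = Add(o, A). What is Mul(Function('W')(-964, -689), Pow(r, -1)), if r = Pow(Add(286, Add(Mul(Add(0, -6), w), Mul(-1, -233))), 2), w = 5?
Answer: Rational(-551, 79707) ≈ -0.0069128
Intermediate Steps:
Function('W')(A, o) = Add(A, o)
r = 239121 (r = Pow(Add(286, Add(Mul(Add(0, -6), 5), Mul(-1, -233))), 2) = Pow(Add(286, Add(Mul(-6, 5), 233)), 2) = Pow(Add(286, Add(-30, 233)), 2) = Pow(Add(286, 203), 2) = Pow(489, 2) = 239121)
Mul(Function('W')(-964, -689), Pow(r, -1)) = Mul(Add(-964, -689), Pow(239121, -1)) = Mul(-1653, Rational(1, 239121)) = Rational(-551, 79707)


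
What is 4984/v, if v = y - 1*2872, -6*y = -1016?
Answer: -3738/2027 ≈ -1.8441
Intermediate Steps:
y = 508/3 (y = -⅙*(-1016) = 508/3 ≈ 169.33)
v = -8108/3 (v = 508/3 - 1*2872 = 508/3 - 2872 = -8108/3 ≈ -2702.7)
4984/v = 4984/(-8108/3) = 4984*(-3/8108) = -3738/2027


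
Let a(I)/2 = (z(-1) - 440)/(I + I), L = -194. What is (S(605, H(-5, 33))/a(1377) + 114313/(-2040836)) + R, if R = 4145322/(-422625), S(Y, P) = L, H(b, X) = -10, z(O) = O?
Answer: 1064100575901/1785731500 ≈ 595.89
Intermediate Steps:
S(Y, P) = -194
a(I) = -441/I (a(I) = 2*((-1 - 440)/(I + I)) = 2*(-441*1/(2*I)) = 2*(-441/(2*I)) = -441/I)
R = -1381774/140875 (R = 4145322*(-1/422625) = -1381774/140875 ≈ -9.8085)
(S(605, H(-5, 33))/a(1377) + 114313/(-2040836)) + R = (-194/((-441/1377)) + 114313/(-2040836)) - 1381774/140875 = (-194/((-441*1/1377)) + 114313*(-1/2040836)) - 1381774/140875 = (-194/(-49/153) - 114313/2040836) - 1381774/140875 = (-194*(-153/49) - 114313/2040836) - 1381774/140875 = (29682/49 - 114313/2040836) - 1381774/140875 = 8652927545/14285852 - 1381774/140875 = 1064100575901/1785731500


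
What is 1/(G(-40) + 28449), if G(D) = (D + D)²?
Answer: 1/34849 ≈ 2.8695e-5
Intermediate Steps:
G(D) = 4*D² (G(D) = (2*D)² = 4*D²)
1/(G(-40) + 28449) = 1/(4*(-40)² + 28449) = 1/(4*1600 + 28449) = 1/(6400 + 28449) = 1/34849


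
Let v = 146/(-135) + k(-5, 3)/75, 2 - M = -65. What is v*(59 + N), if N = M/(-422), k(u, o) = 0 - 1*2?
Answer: -1031866/15825 ≈ -65.205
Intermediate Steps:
M = 67 (M = 2 - 1*(-65) = 2 + 65 = 67)
k(u, o) = -2 (k(u, o) = 0 - 2 = -2)
N = -67/422 (N = 67/(-422) = 67*(-1/422) = -67/422 ≈ -0.15877)
v = -748/675 (v = 146/(-135) - 2/75 = 146*(-1/135) - 2*1/75 = -146/135 - 2/75 = -748/675 ≈ -1.1081)
v*(59 + N) = -748*(59 - 67/422)/675 = -748/675*24831/422 = -1031866/15825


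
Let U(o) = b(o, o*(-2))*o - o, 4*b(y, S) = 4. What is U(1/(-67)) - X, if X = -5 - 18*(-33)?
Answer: -589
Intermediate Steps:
b(y, S) = 1 (b(y, S) = (1/4)*4 = 1)
X = 589 (X = -5 + 594 = 589)
U(o) = 0 (U(o) = 1*o - o = o - o = 0)
U(1/(-67)) - X = 0 - 1*589 = 0 - 589 = -589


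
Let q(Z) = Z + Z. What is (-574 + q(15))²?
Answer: 295936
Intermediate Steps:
q(Z) = 2*Z
(-574 + q(15))² = (-574 + 2*15)² = (-574 + 30)² = (-544)² = 295936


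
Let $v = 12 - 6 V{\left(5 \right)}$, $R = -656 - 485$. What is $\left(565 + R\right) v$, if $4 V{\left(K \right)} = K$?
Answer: $-2592$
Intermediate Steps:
$V{\left(K \right)} = \frac{K}{4}$
$R = -1141$ ($R = -656 - 485 = -1141$)
$v = \frac{9}{2}$ ($v = 12 - 6 \cdot \frac{1}{4} \cdot 5 = 12 - \frac{15}{2} = \frac{9}{2} \approx 4.5$)
$\left(565 + R\right) v = \left(565 - 1141\right) \frac{9}{2} = \left(-576\right) \frac{9}{2} = -2592$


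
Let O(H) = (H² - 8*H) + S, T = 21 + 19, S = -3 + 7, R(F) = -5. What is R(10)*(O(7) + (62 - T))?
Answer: -95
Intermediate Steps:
S = 4
T = 40
O(H) = 4 + H² - 8*H (O(H) = (H² - 8*H) + 4 = 4 + H² - 8*H)
R(10)*(O(7) + (62 - T)) = -5*((4 + 7² - 8*7) + (62 - 1*40)) = -5*((4 + 49 - 56) + (62 - 40)) = -5*(-3 + 22) = -5*19 = -95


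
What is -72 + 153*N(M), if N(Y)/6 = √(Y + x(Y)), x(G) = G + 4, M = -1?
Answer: -72 + 918*√2 ≈ 1226.2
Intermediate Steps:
x(G) = 4 + G
N(Y) = 6*√(4 + 2*Y) (N(Y) = 6*√(Y + (4 + Y)) = 6*√(4 + 2*Y))
-72 + 153*N(M) = -72 + 153*(6*√(4 + 2*(-1))) = -72 + 153*(6*√(4 - 2)) = -72 + 153*(6*√2) = -72 + 918*√2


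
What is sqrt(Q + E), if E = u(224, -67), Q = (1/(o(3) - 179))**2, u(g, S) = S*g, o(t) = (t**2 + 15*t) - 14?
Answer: I*sqrt(289969567)/139 ≈ 122.51*I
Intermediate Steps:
o(t) = -14 + t**2 + 15*t
Q = 1/19321 (Q = (1/((-14 + 3**2 + 15*3) - 179))**2 = (1/((-14 + 9 + 45) - 179))**2 = (1/(40 - 179))**2 = (1/(-139))**2 = (-1/139)**2 = 1/19321 ≈ 5.1757e-5)
E = -15008 (E = -67*224 = -15008)
sqrt(Q + E) = sqrt(1/19321 - 15008) = sqrt(-289969567/19321) = I*sqrt(289969567)/139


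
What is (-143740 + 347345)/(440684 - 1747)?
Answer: 203605/438937 ≈ 0.46386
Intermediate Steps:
(-143740 + 347345)/(440684 - 1747) = 203605/438937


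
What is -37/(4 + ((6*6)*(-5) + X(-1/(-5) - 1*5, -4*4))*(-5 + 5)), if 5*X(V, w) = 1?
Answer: -37/4 ≈ -9.2500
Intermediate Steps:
X(V, w) = 1/5 (X(V, w) = (1/5)*1 = 1/5)
-37/(4 + ((6*6)*(-5) + X(-1/(-5) - 1*5, -4*4))*(-5 + 5)) = -37/(4 + ((6*6)*(-5) + 1/5)*(-5 + 5)) = -37/(4 + (36*(-5) + 1/5)*0) = -37/(4 + (-180 + 1/5)*0) = -37/(4 - 899/5*0) = -37/(4 + 0) = -37/4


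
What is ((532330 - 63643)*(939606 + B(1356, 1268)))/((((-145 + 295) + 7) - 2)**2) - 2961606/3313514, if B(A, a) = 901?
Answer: 730304090136473838/39803586925 ≈ 1.8348e+7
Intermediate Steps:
((532330 - 63643)*(939606 + B(1356, 1268)))/((((-145 + 295) + 7) - 2)**2) - 2961606/3313514 = ((532330 - 63643)*(939606 + 901))/((((-145 + 295) + 7) - 2)**2) - 2961606/3313514 = (468687*940507)/(((150 + 7) - 2)**2) - 2961606*1/3313514 = 440803404309/((157 - 2)**2) - 1480803/1656757 = 440803404309/(155**2) - 1480803/1656757 = 440803404309/24025 - 1480803/1656757 = 730304090136473838/39803586925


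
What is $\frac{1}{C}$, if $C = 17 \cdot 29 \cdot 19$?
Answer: $\frac{1}{9367} \approx 0.00010676$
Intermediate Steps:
$C = 9367$ ($C = 493 \cdot 19 = 9367$)
$\frac{1}{C} = \frac{1}{9367}$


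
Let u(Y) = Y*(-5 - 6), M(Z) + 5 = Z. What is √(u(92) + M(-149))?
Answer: I*√1166 ≈ 34.147*I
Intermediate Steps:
M(Z) = -5 + Z
u(Y) = -11*Y (u(Y) = Y*(-11) = -11*Y)
√(u(92) + M(-149)) = √(-11*92 + (-5 - 149)) = √(-1012 - 154) = √(-1166) = I*√1166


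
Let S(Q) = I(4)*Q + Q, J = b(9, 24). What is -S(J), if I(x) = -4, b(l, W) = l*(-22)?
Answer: -594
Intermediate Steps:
b(l, W) = -22*l
J = -198 (J = -22*9 = -198)
S(Q) = -3*Q (S(Q) = -4*Q + Q = -3*Q)
-S(J) = -(-3)*(-198) = -1*594 = -594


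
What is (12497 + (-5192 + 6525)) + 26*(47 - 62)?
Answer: 13440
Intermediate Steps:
(12497 + (-5192 + 6525)) + 26*(47 - 62) = (12497 + 1333) + 26*(-15) = 13830 - 390 = 13440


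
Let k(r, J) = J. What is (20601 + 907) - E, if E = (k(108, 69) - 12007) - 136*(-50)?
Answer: 26646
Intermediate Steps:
E = -5138 (E = (69 - 12007) - 136*(-50) = -11938 + 6800 = -5138)
(20601 + 907) - E = (20601 + 907) - 1*(-5138) = 21508 + 5138 = 26646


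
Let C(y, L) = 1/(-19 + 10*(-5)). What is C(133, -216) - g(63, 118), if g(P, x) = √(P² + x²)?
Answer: -1/69 - √17893 ≈ -133.78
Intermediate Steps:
C(y, L) = -1/69 (C(y, L) = 1/(-19 - 50) = 1/(-69) = -1/69)
C(133, -216) - g(63, 118) = -1/69 - √(63² + 118²) = -1/69 - √(3969 + 13924) = -1/69 - √17893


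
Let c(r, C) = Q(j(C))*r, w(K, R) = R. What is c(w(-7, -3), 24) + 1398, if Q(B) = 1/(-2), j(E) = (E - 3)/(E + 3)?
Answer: 2799/2 ≈ 1399.5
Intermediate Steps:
j(E) = (-3 + E)/(3 + E)
Q(B) = -½
c(r, C) = -r/2
c(w(-7, -3), 24) + 1398 = -½*(-3) + 1398 = 3/2 + 1398 = 2799/2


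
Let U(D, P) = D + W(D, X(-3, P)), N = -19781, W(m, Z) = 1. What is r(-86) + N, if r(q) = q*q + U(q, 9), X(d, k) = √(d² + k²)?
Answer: -12470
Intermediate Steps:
U(D, P) = 1 + D (U(D, P) = D + 1 = 1 + D)
r(q) = 1 + q + q² (r(q) = q*q + (1 + q) = q² + (1 + q) = 1 + q + q²)
r(-86) + N = (1 - 86 + (-86)²) - 19781 = (1 - 86 + 7396) - 19781 = 7311 - 19781 = -12470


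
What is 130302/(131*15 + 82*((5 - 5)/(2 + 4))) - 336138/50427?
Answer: 656691976/11009895 ≈ 59.646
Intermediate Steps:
130302/(131*15 + 82*((5 - 5)/(2 + 4))) - 336138/50427 = 130302/(1965 + 82*(0/6)) - 336138*1/50427 = 130302/(1965 + 82*(0*(1/6))) - 112046/16809 = 130302/(1965 + 82*0) - 112046/16809 = 130302/(1965 + 0) - 112046/16809 = 130302/1965 - 112046/16809 = 130302*(1/1965) - 112046/16809 = 43434/655 - 112046/16809 = 656691976/11009895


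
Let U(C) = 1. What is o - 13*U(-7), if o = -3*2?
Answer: -19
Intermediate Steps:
o = -6
o - 13*U(-7) = -6 - 13*1 = -6 - 13 = -19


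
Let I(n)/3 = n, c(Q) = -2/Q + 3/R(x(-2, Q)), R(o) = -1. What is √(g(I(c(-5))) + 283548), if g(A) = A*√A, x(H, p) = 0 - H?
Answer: √(7088700 - 39*I*√195)/5 ≈ 532.49 - 0.020455*I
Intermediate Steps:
x(H, p) = -H
c(Q) = -3 - 2/Q (c(Q) = -2/Q + 3/(-1) = -2/Q + 3*(-1) = -2/Q - 3 = -3 - 2/Q)
I(n) = 3*n
g(A) = A^(3/2)
√(g(I(c(-5))) + 283548) = √((3*(-3 - 2/(-5)))^(3/2) + 283548) = √((3*(-3 - 2*(-⅕)))^(3/2) + 283548) = √((3*(-3 + ⅖))^(3/2) + 283548) = √((3*(-13/5))^(3/2) + 283548) = √((-39/5)^(3/2) + 283548) = √(-39*I*√195/25 + 283548) = √(283548 - 39*I*√195/25)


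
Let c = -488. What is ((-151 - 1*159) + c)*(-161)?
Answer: 128478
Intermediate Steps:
((-151 - 1*159) + c)*(-161) = ((-151 - 1*159) - 488)*(-161) = ((-151 - 159) - 488)*(-161) = (-310 - 488)*(-161) = -798*(-161) = 128478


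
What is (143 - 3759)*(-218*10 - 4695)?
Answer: 24860000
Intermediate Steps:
(143 - 3759)*(-218*10 - 4695) = -3616*(-2180 - 4695) = -3616*(-6875) = 24860000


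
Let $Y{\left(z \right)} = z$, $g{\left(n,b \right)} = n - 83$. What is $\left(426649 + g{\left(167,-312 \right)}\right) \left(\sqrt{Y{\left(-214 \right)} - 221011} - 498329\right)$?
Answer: $-212653429157 + 2133665 i \sqrt{8849} \approx -2.1265 \cdot 10^{11} + 2.0071 \cdot 10^{8} i$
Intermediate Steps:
$g{\left(n,b \right)} = -83 + n$
$\left(426649 + g{\left(167,-312 \right)}\right) \left(\sqrt{Y{\left(-214 \right)} - 221011} - 498329\right) = \left(426649 + \left(-83 + 167\right)\right) \left(\sqrt{-214 - 221011} - 498329\right) = \left(426649 + 84\right) \left(\sqrt{-221225} - 498329\right) = 426733 \left(5 i \sqrt{8849} - 498329\right) = 426733 \left(-498329 + 5 i \sqrt{8849}\right) = -212653429157 + 2133665 i \sqrt{8849}$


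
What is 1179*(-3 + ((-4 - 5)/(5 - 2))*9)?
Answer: -35370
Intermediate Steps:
1179*(-3 + ((-4 - 5)/(5 - 2))*9) = 1179*(-3 - 9/3*9) = 1179*(-3 - 9*⅓*9) = 1179*(-3 - 3*9) = 1179*(-3 - 27) = 1179*(-30) = -35370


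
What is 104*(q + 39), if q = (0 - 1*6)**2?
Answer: 7800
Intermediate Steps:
q = 36 (q = (0 - 6)**2 = (-6)**2 = 36)
104*(q + 39) = 104*(36 + 39) = 104*75 = 7800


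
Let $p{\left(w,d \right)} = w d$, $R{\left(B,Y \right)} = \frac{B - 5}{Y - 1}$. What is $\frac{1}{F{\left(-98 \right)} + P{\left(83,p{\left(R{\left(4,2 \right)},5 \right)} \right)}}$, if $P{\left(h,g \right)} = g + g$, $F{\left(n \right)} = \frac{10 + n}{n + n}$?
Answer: $- \frac{49}{468} \approx -0.1047$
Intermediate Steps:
$R{\left(B,Y \right)} = \frac{-5 + B}{-1 + Y}$
$p{\left(w,d \right)} = d w$
$F{\left(n \right)} = \frac{10 + n}{2 n}$
$P{\left(h,g \right)} = 2 g$
$\frac{1}{F{\left(-98 \right)} + P{\left(83,p{\left(R{\left(4,2 \right)},5 \right)} \right)}} = \frac{1}{\frac{10 - 98}{2 \left(-98\right)} + 2 \cdot 5 \frac{-5 + 4}{-1 + 2}} = \frac{1}{\frac{1}{2} \left(- \frac{1}{98}\right) \left(-88\right) + 2 \cdot 5 \cdot 1^{-1} \left(-1\right)} = \frac{1}{\frac{22}{49} + 2 \cdot 5 \cdot 1 \left(-1\right)} = \frac{1}{\frac{22}{49} + 2 \cdot 5 \left(-1\right)} = \frac{1}{\frac{22}{49} + 2 \left(-5\right)} = \frac{1}{\frac{22}{49} - 10} = \frac{1}{- \frac{468}{49}} = - \frac{49}{468}$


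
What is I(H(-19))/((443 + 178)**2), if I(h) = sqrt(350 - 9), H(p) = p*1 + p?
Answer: sqrt(341)/385641 ≈ 4.7884e-5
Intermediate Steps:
H(p) = 2*p (H(p) = p + p = 2*p)
I(h) = sqrt(341)
I(H(-19))/((443 + 178)**2) = sqrt(341)/((443 + 178)**2) = sqrt(341)/(621**2) = sqrt(341)/385641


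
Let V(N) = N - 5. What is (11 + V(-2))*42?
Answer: 168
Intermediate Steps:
V(N) = -5 + N
(11 + V(-2))*42 = (11 + (-5 - 2))*42 = (11 - 7)*42 = 4*42 = 168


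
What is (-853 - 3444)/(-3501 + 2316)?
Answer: 4297/1185 ≈ 3.6262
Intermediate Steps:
(-853 - 3444)/(-3501 + 2316) = -4297/(-1185) = -4297*(-1/1185) = 4297/1185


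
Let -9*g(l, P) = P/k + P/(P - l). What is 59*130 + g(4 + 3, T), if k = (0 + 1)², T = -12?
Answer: 145754/19 ≈ 7671.3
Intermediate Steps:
k = 1 (k = 1² = 1)
g(l, P) = -P/9 - P/(9*(P - l)) (g(l, P) = -(P/1 + P/(P - l))/9 = -(P*1 + P/(P - l))/9 = -(P + P/(P - l))/9 = -P/9 - P/(9*(P - l)))
59*130 + g(4 + 3, T) = 59*130 + (⅑)*(-12)*(1 - 12 - (4 + 3))/((4 + 3) - 1*(-12)) = 7670 + (⅑)*(-12)*(1 - 12 - 1*7)/(7 + 12) = 7670 + (⅑)*(-12)*(1 - 12 - 7)/19 = 7670 + (⅑)*(-12)*(1/19)*(-18) = 7670 + 24/19 = 145754/19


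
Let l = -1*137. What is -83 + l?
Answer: -220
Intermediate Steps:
l = -137
-83 + l = -83 - 137 = -220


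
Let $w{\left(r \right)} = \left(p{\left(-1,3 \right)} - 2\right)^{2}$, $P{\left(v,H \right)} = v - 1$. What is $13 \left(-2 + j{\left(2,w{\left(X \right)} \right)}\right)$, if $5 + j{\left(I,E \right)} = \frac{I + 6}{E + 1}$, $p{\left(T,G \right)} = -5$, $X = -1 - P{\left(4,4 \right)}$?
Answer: $- \frac{2223}{25} \approx -88.92$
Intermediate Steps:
$P{\left(v,H \right)} = -1 + v$ ($P{\left(v,H \right)} = v - 1 = -1 + v$)
$X = -4$ ($X = -1 - \left(-1 + 4\right) = -1 - 3 = -4$)
$w{\left(r \right)} = 49$ ($w{\left(r \right)} = \left(-5 - 2\right)^{2} = \left(-7\right)^{2} = 49$)
$j{\left(I,E \right)} = -5 + \frac{6 + I}{1 + E}$ ($j{\left(I,E \right)} = -5 + \frac{I + 6}{E + 1} = -5 + \frac{6 + I}{1 + E}$)
$13 \left(-2 + j{\left(2,w{\left(X \right)} \right)}\right) = 13 \left(-2 + \frac{1 + 2 - 245}{1 + 49}\right) = 13 \left(-2 + \frac{1 + 2 - 245}{50}\right) = 13 \left(-2 + \frac{1}{50} \left(-242\right)\right) = 13 \left(-2 - \frac{121}{25}\right) = 13 \left(- \frac{171}{25}\right) = - \frac{2223}{25}$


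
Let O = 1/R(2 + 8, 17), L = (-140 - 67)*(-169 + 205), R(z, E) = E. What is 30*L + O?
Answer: -3800519/17 ≈ -2.2356e+5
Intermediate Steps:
L = -7452 (L = -207*36 = -7452)
O = 1/17 ≈ 0.058824
30*L + O = 30*(-7452) + 1/17 = -223560 + 1/17 = -3800519/17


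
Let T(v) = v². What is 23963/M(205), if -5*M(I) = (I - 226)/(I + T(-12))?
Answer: 41815435/21 ≈ 1.9912e+6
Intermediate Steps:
M(I) = -(-226 + I)/(5*(144 + I)) (M(I) = -(I - 226)/(5*(I + (-12)²)) = -(-226 + I)/(5*(I + 144)) = -(-226 + I)/(5*(144 + I)))
23963/M(205) = 23963/(((226 - 1*205)/(5*(144 + 205)))) = 23963/(((⅕)*(226 - 205)/349)) = 23963/(((⅕)*(1/349)*21)) = 23963/(21/1745) = 23963*(1745/21) = 41815435/21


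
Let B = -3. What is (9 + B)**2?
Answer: 36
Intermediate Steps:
(9 + B)**2 = (9 - 3)**2 = 6**2 = 36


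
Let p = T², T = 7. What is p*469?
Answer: 22981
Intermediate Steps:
p = 49 (p = 7² = 49)
p*469 = 49*469 = 22981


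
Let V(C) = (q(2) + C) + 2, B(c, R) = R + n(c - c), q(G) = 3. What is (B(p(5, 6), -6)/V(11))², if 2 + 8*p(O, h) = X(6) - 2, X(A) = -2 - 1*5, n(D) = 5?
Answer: 1/256 ≈ 0.0039063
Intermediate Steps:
X(A) = -7 (X(A) = -2 - 5 = -7)
p(O, h) = -11/8 (p(O, h) = -¼ + (-7 - 2)/8 = -¼ + (⅛)*(-9) = -¼ - 9/8 = -11/8)
B(c, R) = 5 + R (B(c, R) = R + 5 = 5 + R)
V(C) = 5 + C (V(C) = (3 + C) + 2 = 5 + C)
(B(p(5, 6), -6)/V(11))² = ((5 - 6)/(5 + 11))² = (-1/16)² = 1/256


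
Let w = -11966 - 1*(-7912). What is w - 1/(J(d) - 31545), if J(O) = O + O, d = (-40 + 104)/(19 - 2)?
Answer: -2173499381/536137 ≈ -4054.0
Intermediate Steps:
d = 64/17 ≈ 3.7647
J(O) = 2*O
w = -4054 (w = -11966 + 7912 = -4054)
w - 1/(J(d) - 31545) = -4054 - 1/(2*(64/17) - 31545) = -4054 - 1/(128/17 - 31545) = -4054 - 1/(-536137/17) = -4054 - 1*(-17/536137) = -4054 + 17/536137 = -2173499381/536137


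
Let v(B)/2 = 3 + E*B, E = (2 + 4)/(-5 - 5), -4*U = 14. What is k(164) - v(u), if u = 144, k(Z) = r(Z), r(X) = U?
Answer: 1633/10 ≈ 163.30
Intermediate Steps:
U = -7/2 (U = -¼*14 = -7/2 ≈ -3.5000)
E = -⅗ (E = 6/(-10) = 6*(-⅒) = -⅗ ≈ -0.60000)
r(X) = -7/2
k(Z) = -7/2
v(B) = 6 - 6*B/5 (v(B) = 2*(3 - 3*B/5) = 6 - 6*B/5)
k(164) - v(u) = -7/2 - (6 - 6/5*144) = -7/2 - (6 - 864/5) = -7/2 - 1*(-834/5) = -7/2 + 834/5 = 1633/10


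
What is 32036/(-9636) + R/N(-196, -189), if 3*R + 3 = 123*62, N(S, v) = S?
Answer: -1098719/67452 ≈ -16.289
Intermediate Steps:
R = 2541 (R = -1 + (123*62)/3 = -1 + (⅓)*7626 = -1 + 2542 = 2541)
32036/(-9636) + R/N(-196, -189) = 32036/(-9636) + 2541/(-196) = 32036*(-1/9636) + 2541*(-1/196) = -8009/2409 - 363/28 = -1098719/67452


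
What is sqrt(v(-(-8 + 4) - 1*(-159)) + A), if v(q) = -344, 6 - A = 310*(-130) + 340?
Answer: sqrt(39622) ≈ 199.05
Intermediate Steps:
A = 39966 (A = 6 - (310*(-130) + 340) = 6 - (-40300 + 340) = 6 - 1*(-39960) = 6 + 39960 = 39966)
sqrt(v(-(-8 + 4) - 1*(-159)) + A) = sqrt(-344 + 39966) = sqrt(39622)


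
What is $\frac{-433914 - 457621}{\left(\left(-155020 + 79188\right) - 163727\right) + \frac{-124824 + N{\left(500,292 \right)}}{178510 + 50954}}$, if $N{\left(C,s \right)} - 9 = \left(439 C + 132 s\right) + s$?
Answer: $\frac{13638345816}{3664668857} \approx 3.7216$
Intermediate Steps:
$N{\left(C,s \right)} = 9 + 133 s + 439 C$ ($N{\left(C,s \right)} = 9 + \left(\left(439 C + 132 s\right) + s\right) = 9 + \left(\left(132 s + 439 C\right) + s\right) = 9 + \left(133 s + 439 C\right) = 9 + 133 s + 439 C$)
$\frac{-433914 - 457621}{\left(\left(-155020 + 79188\right) - 163727\right) + \frac{-124824 + N{\left(500,292 \right)}}{178510 + 50954}} = \frac{-433914 - 457621}{\left(\left(-155020 + 79188\right) - 163727\right) + \frac{-124824 + \left(9 + 133 \cdot 292 + 439 \cdot 500\right)}{178510 + 50954}} = - \frac{891535}{\left(-75832 - 163727\right) + \frac{-124824 + \left(9 + 38836 + 219500\right)}{229464}} = - \frac{891535}{-239559 + \left(-124824 + 258345\right) \frac{1}{229464}} = - \frac{891535}{-239559 + 133521 \cdot \frac{1}{229464}} = - \frac{891535}{-239559 + \frac{44507}{76488}} = - \frac{891535}{- \frac{18323344285}{76488}} = \left(-891535\right) \left(- \frac{76488}{18323344285}\right) = \frac{13638345816}{3664668857}$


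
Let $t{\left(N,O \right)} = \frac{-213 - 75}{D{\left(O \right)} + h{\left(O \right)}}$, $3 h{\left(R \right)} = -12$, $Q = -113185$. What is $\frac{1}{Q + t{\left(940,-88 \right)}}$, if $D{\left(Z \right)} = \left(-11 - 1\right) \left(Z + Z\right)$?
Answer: $- \frac{527}{59648567} \approx -8.8351 \cdot 10^{-6}$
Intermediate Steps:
$h{\left(R \right)} = -4$ ($h{\left(R \right)} = \frac{1}{3} \left(-12\right) = -4$)
$D{\left(Z \right)} = - 24 Z$ ($D{\left(Z \right)} = - 12 \cdot 2 Z = - 24 Z$)
$t{\left(N,O \right)} = - \frac{288}{-4 - 24 O}$ ($t{\left(N,O \right)} = \frac{-213 - 75}{- 24 O - 4} = - \frac{288}{-4 - 24 O}$)
$\frac{1}{Q + t{\left(940,-88 \right)}} = \frac{1}{-113185 + \frac{72}{1 + 6 \left(-88\right)}} = \frac{1}{-113185 + \frac{72}{1 - 528}} = \frac{1}{-113185 + \frac{72}{-527}} = \frac{1}{-113185 + 72 \left(- \frac{1}{527}\right)} = \frac{1}{-113185 - \frac{72}{527}} = \frac{1}{- \frac{59648567}{527}} = - \frac{527}{59648567}$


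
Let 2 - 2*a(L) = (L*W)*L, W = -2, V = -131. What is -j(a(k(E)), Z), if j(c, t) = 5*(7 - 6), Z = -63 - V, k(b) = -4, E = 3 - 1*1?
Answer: -5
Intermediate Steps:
E = 2 (E = 3 - 1 = 2)
a(L) = 1 + L² (a(L) = 1 - L*(-2)*L/2 = 1 - (-2*L)*L/2 = 1 - (-1)*L² = 1 + L²)
Z = 68 (Z = -63 - 1*(-131) = -63 + 131 = 68)
j(c, t) = 5 (j(c, t) = 5*1 = 5)
-j(a(k(E)), Z) = -1*5 = -5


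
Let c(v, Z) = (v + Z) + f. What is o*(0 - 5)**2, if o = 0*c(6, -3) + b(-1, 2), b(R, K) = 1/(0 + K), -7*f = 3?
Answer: 25/2 ≈ 12.500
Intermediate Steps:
f = -3/7 (f = -1/7*3 = -3/7 ≈ -0.42857)
c(v, Z) = -3/7 + Z + v (c(v, Z) = (v + Z) - 3/7 = (Z + v) - 3/7 = -3/7 + Z + v)
b(R, K) = 1/K
o = 1/2 (o = 0*(-3/7 - 3 + 6) + 1/2 = 0*(18/7) + 1/2 = 0 + 1/2 = 1/2 ≈ 0.50000)
o*(0 - 5)**2 = (0 - 5)**2/2 = (1/2)*(-5)**2 = (1/2)*25 = 25/2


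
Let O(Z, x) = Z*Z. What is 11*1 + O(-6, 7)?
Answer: 47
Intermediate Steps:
O(Z, x) = Z**2
11*1 + O(-6, 7) = 11*1 + (-6)**2 = 11 + 36 = 47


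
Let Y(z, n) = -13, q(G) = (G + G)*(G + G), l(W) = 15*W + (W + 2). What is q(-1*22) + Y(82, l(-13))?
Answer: 1923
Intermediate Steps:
l(W) = 2 + 16*W (l(W) = 15*W + (2 + W) = 2 + 16*W)
q(G) = 4*G**2 (q(G) = (2*G)*(2*G) = 4*G**2)
q(-1*22) + Y(82, l(-13)) = 4*(-1*22)**2 - 13 = 4*(-22)**2 - 13 = 4*484 - 13 = 1936 - 13 = 1923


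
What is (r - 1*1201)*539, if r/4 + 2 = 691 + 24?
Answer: 889889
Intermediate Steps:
r = 2852 (r = -8 + 4*(691 + 24) = -8 + 4*715 = -8 + 2860 = 2852)
(r - 1*1201)*539 = (2852 - 1*1201)*539 = (2852 - 1201)*539 = 1651*539 = 889889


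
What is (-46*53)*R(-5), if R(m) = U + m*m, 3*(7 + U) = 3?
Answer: -46322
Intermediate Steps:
U = -6 (U = -7 + (⅓)*3 = -7 + 1 = -6)
R(m) = -6 + m² (R(m) = -6 + m*m = -6 + m²)
(-46*53)*R(-5) = (-46*53)*(-6 + (-5)²) = -2438*(-6 + 25) = -2438*19 = -46322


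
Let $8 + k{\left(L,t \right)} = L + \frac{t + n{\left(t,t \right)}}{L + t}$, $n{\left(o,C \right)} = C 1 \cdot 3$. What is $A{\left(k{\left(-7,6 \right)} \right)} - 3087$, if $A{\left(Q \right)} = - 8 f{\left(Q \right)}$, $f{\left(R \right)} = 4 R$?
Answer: $-1839$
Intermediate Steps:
$n{\left(o,C \right)} = 3 C$ ($n{\left(o,C \right)} = C 3 = 3 C$)
$k{\left(L,t \right)} = -8 + L + \frac{4 t}{L + t}$ ($k{\left(L,t \right)} = -8 + \left(L + \frac{t + 3 t}{L + t}\right) = -8 + \left(L + \frac{4 t}{L + t}\right) = -8 + L + \frac{4 t}{L + t}$)
$A{\left(Q \right)} = - 32 Q$ ($A{\left(Q \right)} = - 8 \cdot 4 Q = - 32 Q$)
$A{\left(k{\left(-7,6 \right)} \right)} - 3087 = - 32 \frac{\left(-7\right)^{2} - -56 - 24 - 42}{-7 + 6} - 3087 = - 32 \frac{49 + 56 - 24 - 42}{-1} - 3087 = - 32 \left(\left(-1\right) 39\right) - 3087 = \left(-32\right) \left(-39\right) - 3087 = 1248 - 3087 = -1839$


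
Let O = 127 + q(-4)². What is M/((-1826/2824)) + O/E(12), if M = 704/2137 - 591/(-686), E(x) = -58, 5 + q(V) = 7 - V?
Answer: -180574551257/38814805414 ≈ -4.6522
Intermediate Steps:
q(V) = 2 - V (q(V) = -5 + (7 - V) = 2 - V)
O = 163 (O = 127 + (2 - 1*(-4))² = 127 + (2 + 4)² = 127 + 6² = 127 + 36 = 163)
M = 1745911/1465982 (M = 704*(1/2137) - 591*(-1/686) = 704/2137 + 591/686 = 1745911/1465982 ≈ 1.1910)
M/((-1826/2824)) + O/E(12) = 1745911/(1465982*((-1826/2824))) + 163/(-58) = 1745911/(1465982*((-1826*1/2824))) + 163*(-1/58) = 1745911/(1465982*(-913/1412)) - 163/58 = (1745911/1465982)*(-1412/913) - 163/58 = -1232613166/669220783 - 163/58 = -180574551257/38814805414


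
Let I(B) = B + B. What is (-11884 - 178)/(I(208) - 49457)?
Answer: 12062/49041 ≈ 0.24596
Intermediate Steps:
I(B) = 2*B
(-11884 - 178)/(I(208) - 49457) = (-11884 - 178)/(2*208 - 49457) = -12062/(416 - 49457) = -12062/(-49041) = -12062*(-1/49041) = 12062/49041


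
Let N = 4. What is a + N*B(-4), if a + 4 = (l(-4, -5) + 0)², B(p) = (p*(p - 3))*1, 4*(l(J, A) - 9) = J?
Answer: 172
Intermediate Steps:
l(J, A) = 9 + J/4
B(p) = p*(-3 + p) (B(p) = (p*(-3 + p))*1 = p*(-3 + p))
a = 60 (a = -4 + ((9 + (¼)*(-4)) + 0)² = -4 + ((9 - 1) + 0)² = -4 + (8 + 0)² = -4 + 8² = -4 + 64 = 60)
a + N*B(-4) = 60 + 4*(-4*(-3 - 4)) = 60 + 4*(-4*(-7)) = 60 + 4*28 = 60 + 112 = 172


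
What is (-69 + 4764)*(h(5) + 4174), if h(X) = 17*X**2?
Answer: 21592305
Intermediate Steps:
(-69 + 4764)*(h(5) + 4174) = (-69 + 4764)*(17*5**2 + 4174) = 4695*(17*25 + 4174) = 4695*(425 + 4174) = 4695*4599 = 21592305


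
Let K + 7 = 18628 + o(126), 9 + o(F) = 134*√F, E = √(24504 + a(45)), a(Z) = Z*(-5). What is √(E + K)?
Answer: √(18612 + √24279 + 402*√14) ≈ 142.38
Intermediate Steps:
a(Z) = -5*Z
E = √24279 (E = √(24504 - 5*45) = √(24504 - 225) = √24279 ≈ 155.82)
o(F) = -9 + 134*√F
K = 18612 + 402*√14 (K = -7 + (18628 + (-9 + 134*√126)) = -7 + (18628 + (-9 + 134*(3*√14))) = -7 + (18628 + (-9 + 402*√14)) = -7 + (18619 + 402*√14) = 18612 + 402*√14 ≈ 20116.)
√(E + K) = √(√24279 + (18612 + 402*√14)) = √(18612 + √24279 + 402*√14)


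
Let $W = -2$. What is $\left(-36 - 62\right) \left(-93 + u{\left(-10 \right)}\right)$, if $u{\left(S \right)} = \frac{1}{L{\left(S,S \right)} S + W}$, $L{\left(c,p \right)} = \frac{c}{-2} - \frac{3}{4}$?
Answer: $\frac{811342}{89} \approx 9116.2$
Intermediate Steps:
$L{\left(c,p \right)} = - \frac{3}{4} - \frac{c}{2}$ ($L{\left(c,p \right)} = c \left(- \frac{1}{2}\right) - \frac{3}{4} = - \frac{c}{2} - \frac{3}{4} = - \frac{3}{4} - \frac{c}{2}$)
$u{\left(S \right)} = \frac{1}{-2 + S \left(- \frac{3}{4} - \frac{S}{2}\right)}$ ($u{\left(S \right)} = \frac{1}{\left(- \frac{3}{4} - \frac{S}{2}\right) S - 2} = \frac{1}{S \left(- \frac{3}{4} - \frac{S}{2}\right) - 2} = \frac{1}{-2 + S \left(- \frac{3}{4} - \frac{S}{2}\right)}$)
$\left(-36 - 62\right) \left(-93 + u{\left(-10 \right)}\right) = \left(-36 - 62\right) \left(-93 - \frac{4}{8 - 10 \left(3 + 2 \left(-10\right)\right)}\right) = - 98 \left(-93 - \frac{4}{8 - 10 \left(3 - 20\right)}\right) = - 98 \left(-93 - \frac{4}{8 - -170}\right) = - 98 \left(-93 - \frac{4}{8 + 170}\right) = - 98 \left(-93 - \frac{4}{178}\right) = - 98 \left(-93 - \frac{2}{89}\right) = \left(-98\right) \left(- \frac{8279}{89}\right) = \frac{811342}{89}$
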